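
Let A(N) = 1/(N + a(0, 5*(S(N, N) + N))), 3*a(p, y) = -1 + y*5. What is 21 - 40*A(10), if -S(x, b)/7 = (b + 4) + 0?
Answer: 45711/2171 ≈ 21.055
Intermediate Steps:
S(x, b) = -28 - 7*b (S(x, b) = -7*((b + 4) + 0) = -7*((4 + b) + 0) = -7*(4 + b) = -28 - 7*b)
a(p, y) = -⅓ + 5*y/3 (a(p, y) = (-1 + y*5)/3 = (-1 + 5*y)/3 = -⅓ + 5*y/3)
A(N) = 1/(-701/3 - 49*N) (A(N) = 1/(N + (-⅓ + 5*(5*((-28 - 7*N) + N))/3)) = 1/(N + (-⅓ + 5*(5*(-28 - 6*N))/3)) = 1/(N + (-⅓ + 5*(-140 - 30*N)/3)) = 1/(N + (-⅓ + (-700/3 - 50*N))) = 1/(N + (-701/3 - 50*N)) = 1/(-701/3 - 49*N))
21 - 40*A(10) = 21 - (-120)/(701 + 147*10) = 21 - (-120)/(701 + 1470) = 21 - (-120)/2171 = 21 - 40*(-3/2171) = 21 + 120/2171 = 45711/2171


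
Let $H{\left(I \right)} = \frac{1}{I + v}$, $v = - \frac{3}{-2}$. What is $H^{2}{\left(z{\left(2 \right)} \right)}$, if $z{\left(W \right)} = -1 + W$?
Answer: $\frac{4}{25} \approx 0.16$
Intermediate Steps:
$v = \frac{3}{2}$ ($v = \left(-3\right) \left(- \frac{1}{2}\right) = \frac{3}{2} \approx 1.5$)
$H{\left(I \right)} = \frac{1}{\frac{3}{2} + I}$ ($H{\left(I \right)} = \frac{1}{I + \frac{3}{2}} = \frac{1}{\frac{3}{2} + I}$)
$H^{2}{\left(z{\left(2 \right)} \right)} = \left(\frac{2}{3 + 2 \left(-1 + 2\right)}\right)^{2} = \left(\frac{2}{3 + 2 \cdot 1}\right)^{2} = \left(\frac{2}{3 + 2}\right)^{2} = \left(\frac{2}{5}\right)^{2} = \frac{4}{25}$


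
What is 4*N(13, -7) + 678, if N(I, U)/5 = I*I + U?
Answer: 3918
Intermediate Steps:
N(I, U) = 5*U + 5*I² (N(I, U) = 5*(I*I + U) = 5*(I² + U) = 5*(U + I²) = 5*U + 5*I²)
4*N(13, -7) + 678 = 4*(5*(-7) + 5*13²) + 678 = 4*(-35 + 5*169) + 678 = 4*(-35 + 845) + 678 = 4*810 + 678 = 3240 + 678 = 3918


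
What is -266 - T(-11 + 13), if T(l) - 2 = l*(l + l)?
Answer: -276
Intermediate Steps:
T(l) = 2 + 2*l**2 (T(l) = 2 + l*(l + l) = 2 + l*(2*l) = 2 + 2*l**2)
-266 - T(-11 + 13) = -266 - (2 + 2*(-11 + 13)**2) = -266 - (2 + 2*2**2) = -266 - (2 + 2*4) = -266 - (2 + 8) = -266 - 1*10 = -266 - 10 = -276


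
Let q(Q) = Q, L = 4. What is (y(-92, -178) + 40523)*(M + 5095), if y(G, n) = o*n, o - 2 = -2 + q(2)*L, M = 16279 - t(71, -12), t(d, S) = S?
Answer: 836171214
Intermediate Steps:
M = 16291 (M = 16279 - 1*(-12) = 16279 + 12 = 16291)
o = 8 (o = 2 + (-2 + 2*4) = 2 + (-2 + 8) = 2 + 6 = 8)
y(G, n) = 8*n
(y(-92, -178) + 40523)*(M + 5095) = (8*(-178) + 40523)*(16291 + 5095) = (-1424 + 40523)*21386 = 39099*21386 = 836171214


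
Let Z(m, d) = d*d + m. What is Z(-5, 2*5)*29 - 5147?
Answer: -2392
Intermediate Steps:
Z(m, d) = m + d² (Z(m, d) = d² + m = m + d²)
Z(-5, 2*5)*29 - 5147 = (-5 + (2*5)²)*29 - 5147 = (-5 + 10²)*29 - 5147 = (-5 + 100)*29 - 5147 = 95*29 - 5147 = 2755 - 5147 = -2392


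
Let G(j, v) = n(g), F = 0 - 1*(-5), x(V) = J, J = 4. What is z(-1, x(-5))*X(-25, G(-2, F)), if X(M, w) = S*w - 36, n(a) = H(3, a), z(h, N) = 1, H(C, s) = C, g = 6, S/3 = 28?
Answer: 216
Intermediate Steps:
S = 84 (S = 3*28 = 84)
x(V) = 4
F = 5 (F = 0 + 5 = 5)
n(a) = 3
G(j, v) = 3
X(M, w) = -36 + 84*w (X(M, w) = 84*w - 36 = -36 + 84*w)
z(-1, x(-5))*X(-25, G(-2, F)) = 1*(-36 + 84*3) = 1*(-36 + 252) = 1*216 = 216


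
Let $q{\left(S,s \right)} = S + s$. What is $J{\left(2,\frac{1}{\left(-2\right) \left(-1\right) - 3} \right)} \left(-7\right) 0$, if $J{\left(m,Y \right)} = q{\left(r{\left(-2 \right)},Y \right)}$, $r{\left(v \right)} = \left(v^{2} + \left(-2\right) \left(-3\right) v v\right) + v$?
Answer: $0$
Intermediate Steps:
$r{\left(v \right)} = v + 7 v^{2}$ ($r{\left(v \right)} = \left(v^{2} + 6 v v\right) + v = \left(v^{2} + 6 v^{2}\right) + v = 7 v^{2} + v = v + 7 v^{2}$)
$J{\left(m,Y \right)} = 26 + Y$ ($J{\left(m,Y \right)} = - 2 \left(1 + 7 \left(-2\right)\right) + Y = - 2 \left(1 - 14\right) + Y = \left(-2\right) \left(-13\right) + Y = 26 + Y$)
$J{\left(2,\frac{1}{\left(-2\right) \left(-1\right) - 3} \right)} \left(-7\right) 0 = \left(26 + \frac{1}{\left(-2\right) \left(-1\right) - 3}\right) \left(-7\right) 0 = \left(26 + \frac{1}{2 - 3}\right) \left(-7\right) 0 = \left(26 + \frac{1}{-1}\right) \left(-7\right) 0 = \left(26 - 1\right) \left(-7\right) 0 = 25 \left(-7\right) 0 = \left(-175\right) 0 = 0$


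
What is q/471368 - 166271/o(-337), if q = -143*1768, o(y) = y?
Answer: 9786203380/19856377 ≈ 492.85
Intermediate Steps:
q = -252824
q/471368 - 166271/o(-337) = -252824/471368 - 166271/(-337) = -252824*1/471368 - 166271*(-1/337) = -31603/58921 + 166271/337 = 9786203380/19856377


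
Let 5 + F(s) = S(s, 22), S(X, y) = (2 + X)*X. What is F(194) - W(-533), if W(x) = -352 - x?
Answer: 37838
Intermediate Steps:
S(X, y) = X*(2 + X)
F(s) = -5 + s*(2 + s)
F(194) - W(-533) = (-5 + 194*(2 + 194)) - (-352 - 1*(-533)) = (-5 + 194*196) - (-352 + 533) = (-5 + 38024) - 1*181 = 38019 - 181 = 37838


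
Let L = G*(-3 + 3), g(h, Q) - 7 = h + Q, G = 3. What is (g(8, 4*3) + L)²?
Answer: 729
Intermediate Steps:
g(h, Q) = 7 + Q + h (g(h, Q) = 7 + (h + Q) = 7 + (Q + h) = 7 + Q + h)
L = 0 (L = 3*(-3 + 3) = 3*0 = 0)
(g(8, 4*3) + L)² = ((7 + 4*3 + 8) + 0)² = ((7 + 12 + 8) + 0)² = (27 + 0)² = 27² = 729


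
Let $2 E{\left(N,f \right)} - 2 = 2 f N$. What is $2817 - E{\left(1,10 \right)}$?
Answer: $2806$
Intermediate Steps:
$E{\left(N,f \right)} = 1 + N f$ ($E{\left(N,f \right)} = 1 + \frac{2 f N}{2} = 1 + \frac{2 N f}{2} = 1 + N f$)
$2817 - E{\left(1,10 \right)} = 2817 - \left(1 + 1 \cdot 10\right) = 2817 - \left(1 + 10\right) = 2817 - 11 = 2806$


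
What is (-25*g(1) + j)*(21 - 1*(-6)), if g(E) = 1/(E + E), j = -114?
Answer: -6831/2 ≈ -3415.5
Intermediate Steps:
g(E) = 1/(2*E)
(-25*g(1) + j)*(21 - 1*(-6)) = (-25/(2*1) - 114)*(21 - 1*(-6)) = (-25/2 - 114)*(21 + 6) = (-25*½ - 114)*27 = (-25/2 - 114)*27 = -253/2*27 = -6831/2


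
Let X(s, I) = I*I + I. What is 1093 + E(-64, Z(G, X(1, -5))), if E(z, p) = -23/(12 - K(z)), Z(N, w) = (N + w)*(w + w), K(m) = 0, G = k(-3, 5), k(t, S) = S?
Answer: 13093/12 ≈ 1091.1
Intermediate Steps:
G = 5
X(s, I) = I + I² (X(s, I) = I² + I = I + I²)
Z(N, w) = 2*w*(N + w) (Z(N, w) = (N + w)*(2*w) = 2*w*(N + w))
E(z, p) = -23/12 (E(z, p) = -23/(12 - 1*0) = -23/(12 + 0) = -23/12)
1093 + E(-64, Z(G, X(1, -5))) = 1093 - 23/12 = 13093/12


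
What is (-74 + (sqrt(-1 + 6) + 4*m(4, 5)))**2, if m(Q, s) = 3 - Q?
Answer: (78 - sqrt(5))**2 ≈ 5740.2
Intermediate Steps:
(-74 + (sqrt(-1 + 6) + 4*m(4, 5)))**2 = (-74 + (sqrt(-1 + 6) + 4*(3 - 1*4)))**2 = (-74 + (sqrt(5) + 4*(3 - 4)))**2 = (-74 + (sqrt(5) + 4*(-1)))**2 = (-74 + (sqrt(5) - 4))**2 = (-74 + (-4 + sqrt(5)))**2 = (-78 + sqrt(5))**2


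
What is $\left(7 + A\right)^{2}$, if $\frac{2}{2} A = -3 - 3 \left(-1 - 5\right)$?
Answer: $484$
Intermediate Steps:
$A = 15$ ($A = -3 - 3 \left(-1 - 5\right) = -3 - -18 = -3 + 18 = 15$)
$\left(7 + A\right)^{2} = \left(7 + 15\right)^{2} = 22^{2} = 484$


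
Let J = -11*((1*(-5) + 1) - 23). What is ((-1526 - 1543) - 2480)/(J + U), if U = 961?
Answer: -5549/1258 ≈ -4.4110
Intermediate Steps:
J = 297 (J = -11*((-5 + 1) - 23) = -11*(-4 - 23) = -11*(-27) = 297)
((-1526 - 1543) - 2480)/(J + U) = ((-1526 - 1543) - 2480)/(297 + 961) = (-3069 - 2480)/1258 = -5549*1/1258 = -5549/1258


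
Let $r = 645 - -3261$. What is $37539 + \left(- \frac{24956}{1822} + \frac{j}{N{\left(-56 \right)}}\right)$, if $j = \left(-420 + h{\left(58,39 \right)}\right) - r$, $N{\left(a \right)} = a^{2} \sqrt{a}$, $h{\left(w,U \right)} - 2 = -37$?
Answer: $\frac{34185551}{911} + \frac{89 i \sqrt{14}}{1792} \approx 37525.0 + 0.18583 i$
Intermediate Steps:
$h{\left(w,U \right)} = -35$ ($h{\left(w,U \right)} = 2 - 37 = -35$)
$N{\left(a \right)} = a^{\frac{5}{2}}$
$r = 3906$ ($r = 645 + 3261 = 3906$)
$j = -4361$ ($j = \left(-420 - 35\right) - 3906 = -455 - 3906 = -4361$)
$37539 + \left(- \frac{24956}{1822} + \frac{j}{N{\left(-56 \right)}}\right) = 37539 - \left(\frac{12478}{911} + 4361 \left(- \frac{i \sqrt{14}}{87808}\right)\right) = 37539 - \left(\frac{12478}{911} - \frac{89 i \sqrt{14}}{1792}\right) = \frac{34185551}{911} + \frac{89 i \sqrt{14}}{1792}$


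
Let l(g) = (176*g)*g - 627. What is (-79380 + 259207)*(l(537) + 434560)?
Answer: 9204782530279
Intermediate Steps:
l(g) = -627 + 176*g² (l(g) = 176*g² - 627 = -627 + 176*g²)
(-79380 + 259207)*(l(537) + 434560) = (-79380 + 259207)*((-627 + 176*537²) + 434560) = 179827*((-627 + 176*288369) + 434560) = 179827*((-627 + 50752944) + 434560) = 179827*(50752317 + 434560) = 179827*51186877 = 9204782530279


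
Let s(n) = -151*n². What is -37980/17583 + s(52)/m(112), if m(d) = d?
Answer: -149655479/41027 ≈ -3647.7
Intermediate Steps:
-37980/17583 + s(52)/m(112) = -37980/17583 - 151*52²/112 = -37980*1/17583 - 151*2704*(1/112) = -12660/5861 - 408304*1/112 = -12660/5861 - 25519/7 = -149655479/41027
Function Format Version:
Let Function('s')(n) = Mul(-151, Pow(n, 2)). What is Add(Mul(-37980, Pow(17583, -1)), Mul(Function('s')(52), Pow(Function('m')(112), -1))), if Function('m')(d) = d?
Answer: Rational(-149655479, 41027) ≈ -3647.7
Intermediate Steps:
Add(Mul(-37980, Pow(17583, -1)), Mul(Function('s')(52), Pow(Function('m')(112), -1))) = Add(Mul(-37980, Pow(17583, -1)), Mul(Mul(-151, Pow(52, 2)), Pow(112, -1))) = Add(Mul(-37980, Rational(1, 17583)), Mul(Mul(-151, 2704), Rational(1, 112))) = Add(Rational(-12660, 5861), Mul(-408304, Rational(1, 112))) = Add(Rational(-12660, 5861), Rational(-25519, 7)) = Rational(-149655479, 41027)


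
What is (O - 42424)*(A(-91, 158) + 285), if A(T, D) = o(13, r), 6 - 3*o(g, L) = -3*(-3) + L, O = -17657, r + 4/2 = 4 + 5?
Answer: -16922815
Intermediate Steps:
r = 7 (r = -2 + (4 + 5) = -2 + 9 = 7)
o(g, L) = -1 - L/3 (o(g, L) = 2 - (-3*(-3) + L)/3 = 2 - (9 + L)/3 = 2 + (-3 - L/3) = -1 - L/3)
A(T, D) = -10/3 (A(T, D) = -1 - ⅓*7 = -1 - 7/3 = -10/3)
(O - 42424)*(A(-91, 158) + 285) = (-17657 - 42424)*(-10/3 + 285) = -60081*845/3 = -16922815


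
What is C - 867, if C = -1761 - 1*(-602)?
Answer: -2026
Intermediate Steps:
C = -1159 (C = -1761 + 602 = -1159)
C - 867 = -1159 - 867 = -2026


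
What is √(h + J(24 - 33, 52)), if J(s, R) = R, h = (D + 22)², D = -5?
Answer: √341 ≈ 18.466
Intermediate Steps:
h = 289 (h = (-5 + 22)² = 17² = 289)
√(h + J(24 - 33, 52)) = √(289 + 52) = √341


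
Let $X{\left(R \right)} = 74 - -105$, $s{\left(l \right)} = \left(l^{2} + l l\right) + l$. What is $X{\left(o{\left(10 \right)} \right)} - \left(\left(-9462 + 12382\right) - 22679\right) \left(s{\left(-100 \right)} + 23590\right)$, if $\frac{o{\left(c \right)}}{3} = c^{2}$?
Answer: $859319089$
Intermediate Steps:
$s{\left(l \right)} = l + 2 l^{2}$ ($s{\left(l \right)} = \left(l^{2} + l^{2}\right) + l = 2 l^{2} + l = l + 2 l^{2}$)
$o{\left(c \right)} = 3 c^{2}$
$X{\left(R \right)} = 179$ ($X{\left(R \right)} = 74 + 105 = 179$)
$X{\left(o{\left(10 \right)} \right)} - \left(\left(-9462 + 12382\right) - 22679\right) \left(s{\left(-100 \right)} + 23590\right) = 179 - \left(\left(-9462 + 12382\right) - 22679\right) \left(- 100 \left(1 + 2 \left(-100\right)\right) + 23590\right) = 179 - \left(2920 - 22679\right) \left(- 100 \left(1 - 200\right) + 23590\right) = 179 - - 19759 \left(\left(-100\right) \left(-199\right) + 23590\right) = 179 - - 19759 \left(19900 + 23590\right) = 179 - \left(-19759\right) 43490 = 179 - -859318910 = 179 + 859318910 = 859319089$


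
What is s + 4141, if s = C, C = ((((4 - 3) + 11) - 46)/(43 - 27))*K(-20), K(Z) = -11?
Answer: 33315/8 ≈ 4164.4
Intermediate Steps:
C = 187/8 (C = ((((4 - 3) + 11) - 46)/(43 - 27))*(-11) = (((1 + 11) - 46)/16)*(-11) = ((12 - 46)*(1/16))*(-11) = -34*1/16*(-11) = -17/8*(-11) = 187/8 ≈ 23.375)
s = 187/8 ≈ 23.375
s + 4141 = 187/8 + 4141 = 33315/8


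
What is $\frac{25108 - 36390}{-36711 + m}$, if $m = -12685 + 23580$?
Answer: $\frac{5641}{12908} \approx 0.43702$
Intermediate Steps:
$m = 10895$
$\frac{25108 - 36390}{-36711 + m} = \frac{25108 - 36390}{-36711 + 10895} = - \frac{11282}{-25816} = \left(-11282\right) \left(- \frac{1}{25816}\right) = \frac{5641}{12908}$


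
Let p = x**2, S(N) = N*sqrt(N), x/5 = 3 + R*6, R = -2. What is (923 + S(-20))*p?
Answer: 1869075 - 81000*I*sqrt(5) ≈ 1.8691e+6 - 1.8112e+5*I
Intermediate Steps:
x = -45 (x = 5*(3 - 2*6) = 5*(3 - 12) = 5*(-9) = -45)
S(N) = N**(3/2)
p = 2025 (p = (-45)**2 = 2025)
(923 + S(-20))*p = (923 + (-20)**(3/2))*2025 = (923 - 40*I*sqrt(5))*2025 = 1869075 - 81000*I*sqrt(5)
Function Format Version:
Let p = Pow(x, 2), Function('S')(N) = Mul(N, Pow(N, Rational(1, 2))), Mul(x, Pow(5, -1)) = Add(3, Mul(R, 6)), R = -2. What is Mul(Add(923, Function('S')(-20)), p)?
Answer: Add(1869075, Mul(-81000, I, Pow(5, Rational(1, 2)))) ≈ Add(1.8691e+6, Mul(-1.8112e+5, I))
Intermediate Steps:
x = -45 (x = Mul(5, Add(3, Mul(-2, 6))) = Mul(5, Add(3, -12)) = Mul(5, -9) = -45)
Function('S')(N) = Pow(N, Rational(3, 2))
p = 2025 (p = Pow(-45, 2) = 2025)
Mul(Add(923, Function('S')(-20)), p) = Mul(Add(923, Pow(-20, Rational(3, 2))), 2025) = Mul(Add(923, Mul(-40, I, Pow(5, Rational(1, 2)))), 2025) = Add(1869075, Mul(-81000, I, Pow(5, Rational(1, 2))))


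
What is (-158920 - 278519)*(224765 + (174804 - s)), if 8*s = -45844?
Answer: -354587615961/2 ≈ -1.7729e+11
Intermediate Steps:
s = -11461/2 (s = (⅛)*(-45844) = -11461/2 ≈ -5730.5)
(-158920 - 278519)*(224765 + (174804 - s)) = (-158920 - 278519)*(224765 + (174804 - 1*(-11461/2))) = -437439*(224765 + (174804 + 11461/2)) = -437439*(224765 + 361069/2) = -437439*810599/2 = -354587615961/2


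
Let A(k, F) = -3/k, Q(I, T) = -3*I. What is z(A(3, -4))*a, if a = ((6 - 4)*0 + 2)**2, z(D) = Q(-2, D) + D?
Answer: 20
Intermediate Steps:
z(D) = 6 + D (z(D) = -3*(-2) + D = 6 + D)
a = 4 (a = (2*0 + 2)**2 = (0 + 2)**2 = 2**2 = 4)
z(A(3, -4))*a = (6 - 3/3)*4 = (6 - 3*1/3)*4 = (6 - 1)*4 = 5*4 = 20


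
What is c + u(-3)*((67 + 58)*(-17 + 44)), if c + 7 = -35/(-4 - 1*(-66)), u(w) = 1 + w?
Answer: -418969/62 ≈ -6757.6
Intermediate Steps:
c = -469/62 (c = -7 - 35/(-4 - 1*(-66)) = -7 - 35/(-4 + 66) = -7 - 35/62 = -469/62 ≈ -7.5645)
c + u(-3)*((67 + 58)*(-17 + 44)) = -469/62 + (1 - 3)*((67 + 58)*(-17 + 44)) = -469/62 - 250*27 = -469/62 - 2*3375 = -469/62 - 6750 = -418969/62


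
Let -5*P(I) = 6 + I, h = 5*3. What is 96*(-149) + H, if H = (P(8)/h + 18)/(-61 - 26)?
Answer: -93334936/6525 ≈ -14304.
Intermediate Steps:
h = 15
P(I) = -6/5 - I/5 (P(I) = -(6 + I)/5 = -6/5 - I/5)
H = -1336/6525 (H = ((-6/5 - 1/5*8)/15 + 18)/(-61 - 26) = ((-6/5 - 8/5)*(1/15) + 18)/(-87) = (-14/5*1/15 + 18)*(-1/87) = (-14/75 + 18)*(-1/87) = (1336/75)*(-1/87) = -1336/6525 ≈ -0.20475)
96*(-149) + H = 96*(-149) - 1336/6525 = -14304 - 1336/6525 = -93334936/6525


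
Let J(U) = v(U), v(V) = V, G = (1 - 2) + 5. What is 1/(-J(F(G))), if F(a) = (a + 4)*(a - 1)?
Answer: -1/24 ≈ -0.041667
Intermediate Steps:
G = 4 (G = -1 + 5 = 4)
F(a) = (-1 + a)*(4 + a) (F(a) = (4 + a)*(-1 + a) = (-1 + a)*(4 + a))
J(U) = U
1/(-J(F(G))) = 1/(-(-4 + 4² + 3*4)) = 1/(-(-4 + 16 + 12)) = 1/(-1*24) = 1/(-24) = -1/24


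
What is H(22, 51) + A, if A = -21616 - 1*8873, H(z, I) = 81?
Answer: -30408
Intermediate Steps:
A = -30489 (A = -21616 - 8873 = -30489)
H(22, 51) + A = 81 - 30489 = -30408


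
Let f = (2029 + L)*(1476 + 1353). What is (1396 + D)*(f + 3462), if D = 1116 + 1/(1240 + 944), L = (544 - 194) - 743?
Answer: 4235084523759/364 ≈ 1.1635e+10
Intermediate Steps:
L = -393 (L = 350 - 743 = -393)
f = 4628244 (f = (2029 - 393)*(1476 + 1353) = 1636*2829 = 4628244)
D = 2437345/2184 (D = 1116 + 1/2184 = 2437345/2184 ≈ 1116.0)
(1396 + D)*(f + 3462) = (1396 + 2437345/2184)*(4628244 + 3462) = (5486209/2184)*4631706 = 4235084523759/364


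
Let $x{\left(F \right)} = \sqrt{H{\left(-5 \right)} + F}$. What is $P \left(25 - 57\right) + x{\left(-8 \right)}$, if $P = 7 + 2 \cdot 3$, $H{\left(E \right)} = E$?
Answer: $-416 + i \sqrt{13} \approx -416.0 + 3.6056 i$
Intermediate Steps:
$P = 13$ ($P = 7 + 6 = 13$)
$x{\left(F \right)} = \sqrt{-5 + F}$
$P \left(25 - 57\right) + x{\left(-8 \right)} = 13 \left(25 - 57\right) + \sqrt{-5 - 8} = 13 \left(25 - 57\right) + \sqrt{-13} = 13 \left(-32\right) + i \sqrt{13} = -416 + i \sqrt{13}$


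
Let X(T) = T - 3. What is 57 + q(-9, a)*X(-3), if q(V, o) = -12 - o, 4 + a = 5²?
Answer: 255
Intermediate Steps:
X(T) = -3 + T
a = 21 (a = -4 + 5² = -4 + 25 = 21)
57 + q(-9, a)*X(-3) = 57 + (-12 - 1*21)*(-3 - 3) = 57 + (-12 - 21)*(-6) = 57 - 33*(-6) = 57 + 198 = 255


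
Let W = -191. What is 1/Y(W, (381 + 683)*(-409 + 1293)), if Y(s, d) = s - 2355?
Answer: -1/2546 ≈ -0.00039277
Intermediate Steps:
Y(s, d) = -2355 + s
1/Y(W, (381 + 683)*(-409 + 1293)) = 1/(-2355 - 191) = 1/(-2546) = -1/2546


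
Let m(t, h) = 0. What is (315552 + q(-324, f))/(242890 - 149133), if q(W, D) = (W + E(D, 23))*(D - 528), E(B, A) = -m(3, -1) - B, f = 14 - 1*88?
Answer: 466052/93757 ≈ 4.9708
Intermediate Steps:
f = -74 (f = 14 - 88 = -74)
E(B, A) = -B (E(B, A) = -1*0 - B = 0 - B = -B)
q(W, D) = (-528 + D)*(W - D) (q(W, D) = (W - D)*(D - 528) = (W - D)*(-528 + D) = (-528 + D)*(W - D))
(315552 + q(-324, f))/(242890 - 149133) = (315552 + (-1*(-74)**2 - 528*(-324) + 528*(-74) - 74*(-324)))/(242890 - 149133) = (315552 + (-1*5476 + 171072 - 39072 + 23976))/93757 = (315552 + (-5476 + 171072 - 39072 + 23976))*(1/93757) = (315552 + 150500)*(1/93757) = 466052*(1/93757) = 466052/93757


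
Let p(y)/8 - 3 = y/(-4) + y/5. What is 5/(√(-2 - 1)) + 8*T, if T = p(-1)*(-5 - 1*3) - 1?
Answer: -7848/5 - 5*I*√3/3 ≈ -1569.6 - 2.8868*I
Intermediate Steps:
p(y) = 24 - 2*y/5 (p(y) = 24 + 8*(y/(-4) + y/5) = 24 + 8*(y*(-¼) + y*(⅕)) = 24 + 8*(-y/4 + y/5) = 24 + 8*(-y/20) = 24 - 2*y/5)
T = -981/5 (T = (24 - ⅖*(-1))*(-5 - 1*3) - 1 = (24 + ⅖)*(-5 - 3) - 1 = (122/5)*(-8) - 1 = -976/5 - 1 = -981/5 ≈ -196.20)
5/(√(-2 - 1)) + 8*T = 5/(√(-2 - 1)) + 8*(-981/5) = 5/(√(-3)) - 7848/5 = 5/((I*√3)) - 7848/5 = 5*(-I*√3/3) - 7848/5 = -5*I*√3/3 - 7848/5 = -7848/5 - 5*I*√3/3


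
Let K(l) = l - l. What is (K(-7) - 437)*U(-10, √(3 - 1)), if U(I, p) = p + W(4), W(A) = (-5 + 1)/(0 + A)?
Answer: 437 - 437*√2 ≈ -181.01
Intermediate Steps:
K(l) = 0
W(A) = -4/A
U(I, p) = -1 + p (U(I, p) = p - 4/4 = p - 4*¼ = p - 1 = -1 + p)
(K(-7) - 437)*U(-10, √(3 - 1)) = (0 - 437)*(-1 + √(3 - 1)) = -437*(-1 + √2) = 437 - 437*√2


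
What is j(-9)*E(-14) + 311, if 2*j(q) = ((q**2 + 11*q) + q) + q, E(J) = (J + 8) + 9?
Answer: 257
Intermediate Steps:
E(J) = 17 + J (E(J) = (8 + J) + 9 = 17 + J)
j(q) = q**2/2 + 13*q/2 (j(q) = (((q**2 + 11*q) + q) + q)/2 = ((q**2 + 12*q) + q)/2 = (q**2 + 13*q)/2 = q**2/2 + 13*q/2)
j(-9)*E(-14) + 311 = ((1/2)*(-9)*(13 - 9))*(17 - 14) + 311 = ((1/2)*(-9)*4)*3 + 311 = -18*3 + 311 = -54 + 311 = 257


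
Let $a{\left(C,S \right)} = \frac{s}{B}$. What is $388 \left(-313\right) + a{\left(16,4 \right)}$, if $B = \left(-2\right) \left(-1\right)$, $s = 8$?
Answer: $-121440$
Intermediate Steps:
$B = 2$
$a{\left(C,S \right)} = 4$ ($a{\left(C,S \right)} = \frac{8}{2} = 8 \cdot \frac{1}{2} = 4$)
$388 \left(-313\right) + a{\left(16,4 \right)} = 388 \left(-313\right) + 4 = -121444 + 4 = -121440$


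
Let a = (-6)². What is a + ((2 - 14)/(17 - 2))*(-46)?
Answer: 364/5 ≈ 72.800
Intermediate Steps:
a = 36
a + ((2 - 14)/(17 - 2))*(-46) = 36 + ((2 - 14)/(17 - 2))*(-46) = 36 - 12/15*(-46) = 36 - 12*1/15*(-46) = 36 - ⅘*(-46) = 36 + 184/5 = 364/5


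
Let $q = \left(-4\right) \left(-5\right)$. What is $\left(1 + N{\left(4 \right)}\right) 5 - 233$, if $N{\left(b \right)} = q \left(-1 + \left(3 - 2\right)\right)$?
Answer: $-228$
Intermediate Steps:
$q = 20$
$N{\left(b \right)} = 0$ ($N{\left(b \right)} = 20 \left(-1 + \left(3 - 2\right)\right) = 20 \left(-1 + 1\right) = 20 \cdot 0 = 0$)
$\left(1 + N{\left(4 \right)}\right) 5 - 233 = \left(1 + 0\right) 5 - 233 = 1 \cdot 5 - 233 = 5 - 233 = -228$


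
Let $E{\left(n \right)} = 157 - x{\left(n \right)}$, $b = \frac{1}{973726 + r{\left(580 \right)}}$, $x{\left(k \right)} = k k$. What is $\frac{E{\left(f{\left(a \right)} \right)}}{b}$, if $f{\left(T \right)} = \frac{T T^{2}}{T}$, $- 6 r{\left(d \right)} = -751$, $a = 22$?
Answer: $- \frac{455955168531}{2} \approx -2.2798 \cdot 10^{11}$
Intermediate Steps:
$r{\left(d \right)} = \frac{751}{6}$ ($r{\left(d \right)} = \left(- \frac{1}{6}\right) \left(-751\right) = \frac{751}{6}$)
$x{\left(k \right)} = k^{2}$
$f{\left(T \right)} = T^{2}$ ($f{\left(T \right)} = \frac{T^{3}}{T} = T^{2}$)
$b = \frac{6}{5843107}$ ($b = \frac{1}{973726 + \frac{751}{6}} = \frac{1}{\frac{5843107}{6}} = \frac{6}{5843107} \approx 1.0269 \cdot 10^{-6}$)
$E{\left(n \right)} = 157 - n^{2}$
$\frac{E{\left(f{\left(a \right)} \right)}}{b} = \frac{157 - \left(22^{2}\right)^{2}}{\frac{6}{5843107}} = \left(157 - 484^{2}\right) \frac{5843107}{6} = \left(157 - 234256\right) \frac{5843107}{6} = \left(-234099\right) \frac{5843107}{6} = - \frac{455955168531}{2}$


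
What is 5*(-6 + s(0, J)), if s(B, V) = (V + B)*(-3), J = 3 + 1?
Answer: -90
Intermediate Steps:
J = 4
s(B, V) = -3*B - 3*V (s(B, V) = (B + V)*(-3) = -3*B - 3*V)
5*(-6 + s(0, J)) = 5*(-6 + (-3*0 - 3*4)) = 5*(-6 + (0 - 12)) = 5*(-6 - 12) = 5*(-18) = -90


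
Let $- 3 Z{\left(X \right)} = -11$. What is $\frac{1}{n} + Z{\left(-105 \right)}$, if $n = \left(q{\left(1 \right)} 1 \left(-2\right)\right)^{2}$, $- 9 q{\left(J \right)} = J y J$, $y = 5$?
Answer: $\frac{1343}{300} \approx 4.4767$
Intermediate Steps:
$Z{\left(X \right)} = \frac{11}{3}$ ($Z{\left(X \right)} = \left(- \frac{1}{3}\right) \left(-11\right) = \frac{11}{3}$)
$q{\left(J \right)} = - \frac{5 J^{2}}{9}$ ($q{\left(J \right)} = - \frac{J 5 J}{9} = - \frac{5 J J}{9} = - \frac{5 J^{2}}{9}$)
$n = \frac{100}{81}$ ($n = \left(- \frac{5 \cdot 1^{2}}{9} \cdot 1 \left(-2\right)\right)^{2} = \left(\left(- \frac{5}{9}\right) 1 \cdot 1 \left(-2\right)\right)^{2} = \left(\left(- \frac{5}{9}\right) 1 \left(-2\right)\right)^{2} = \left(\left(- \frac{5}{9}\right) \left(-2\right)\right)^{2} = \left(\frac{10}{9}\right)^{2} = \frac{100}{81} \approx 1.2346$)
$\frac{1}{n} + Z{\left(-105 \right)} = \frac{1}{\frac{100}{81}} + \frac{11}{3} = \frac{81}{100} + \frac{11}{3} = \frac{1343}{300}$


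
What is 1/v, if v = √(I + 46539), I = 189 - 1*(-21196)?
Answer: √16981/33962 ≈ 0.0038370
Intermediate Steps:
I = 21385 (I = 189 + 21196 = 21385)
v = 2*√16981 (v = √(21385 + 46539) = √67924 = 2*√16981 ≈ 260.62)
1/v = 1/(2*√16981) = √16981/33962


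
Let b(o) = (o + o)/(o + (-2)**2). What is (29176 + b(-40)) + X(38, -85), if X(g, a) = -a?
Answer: 263369/9 ≈ 29263.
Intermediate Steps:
b(o) = 2*o/(4 + o) (b(o) = (2*o)/(o + 4) = (2*o)/(4 + o) = 2*o/(4 + o))
(29176 + b(-40)) + X(38, -85) = (29176 + 2*(-40)/(4 - 40)) - 1*(-85) = (29176 + 2*(-40)/(-36)) + 85 = (29176 + 2*(-40)*(-1/36)) + 85 = (29176 + 20/9) + 85 = 262604/9 + 85 = 263369/9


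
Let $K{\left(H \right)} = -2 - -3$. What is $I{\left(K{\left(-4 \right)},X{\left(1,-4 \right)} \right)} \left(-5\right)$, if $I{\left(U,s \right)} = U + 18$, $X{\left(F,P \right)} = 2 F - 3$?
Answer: $-95$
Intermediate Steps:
$K{\left(H \right)} = 1$ ($K{\left(H \right)} = -2 + 3 = 1$)
$X{\left(F,P \right)} = -3 + 2 F$
$I{\left(U,s \right)} = 18 + U$
$I{\left(K{\left(-4 \right)},X{\left(1,-4 \right)} \right)} \left(-5\right) = \left(18 + 1\right) \left(-5\right) = 19 \left(-5\right) = -95$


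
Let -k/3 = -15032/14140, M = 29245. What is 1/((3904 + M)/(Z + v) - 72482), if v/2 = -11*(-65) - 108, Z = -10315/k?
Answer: -22776889/1651288190324 ≈ -1.3793e-5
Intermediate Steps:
k = 11274/3535 (k = -(-45096)/14140 = -3*(-3758/3535) = 11274/3535 ≈ 3.1893)
Z = -36463525/11274 (Z = -10315/11274/3535 = -10315*3535/11274 = -36463525/11274 ≈ -3234.3)
v = 1214 (v = 2*(-11*(-65) - 108) = 2*(715 - 108) = 2*607 = 1214)
1/((3904 + M)/(Z + v) - 72482) = 1/((3904 + 29245)/(-36463525/11274 + 1214) - 72482) = 1/(33149/(-22776889/11274) - 72482) = 1/(33149*(-11274/22776889) - 72482) = 1/(-373721826/22776889 - 72482) = 1/(-1651288190324/22776889) = -22776889/1651288190324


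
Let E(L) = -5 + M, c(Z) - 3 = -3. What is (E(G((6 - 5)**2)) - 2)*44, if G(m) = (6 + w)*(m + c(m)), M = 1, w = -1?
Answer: -264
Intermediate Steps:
c(Z) = 0 (c(Z) = 3 - 3 = 0)
G(m) = 5*m (G(m) = (6 - 1)*(m + 0) = 5*m)
E(L) = -4 (E(L) = -5 + 1 = -4)
(E(G((6 - 5)**2)) - 2)*44 = (-4 - 2)*44 = -6*44 = -264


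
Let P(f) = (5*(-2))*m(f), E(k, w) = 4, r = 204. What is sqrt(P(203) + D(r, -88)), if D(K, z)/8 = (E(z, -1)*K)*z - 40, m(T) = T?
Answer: I*sqrt(576814) ≈ 759.48*I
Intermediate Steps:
D(K, z) = -320 + 32*K*z (D(K, z) = 8*((4*K)*z - 40) = 8*(4*K*z - 40) = 8*(-40 + 4*K*z) = -320 + 32*K*z)
P(f) = -10*f (P(f) = (5*(-2))*f = -10*f)
sqrt(P(203) + D(r, -88)) = sqrt(-10*203 + (-320 + 32*204*(-88))) = sqrt(-2030 + (-320 - 574464)) = sqrt(-2030 - 574784) = sqrt(-576814) = I*sqrt(576814)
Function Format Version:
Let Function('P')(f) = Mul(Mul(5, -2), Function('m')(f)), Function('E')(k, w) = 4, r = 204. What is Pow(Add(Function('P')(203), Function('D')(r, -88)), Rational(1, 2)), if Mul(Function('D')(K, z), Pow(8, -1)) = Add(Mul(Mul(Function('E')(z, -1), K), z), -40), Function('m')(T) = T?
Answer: Mul(I, Pow(576814, Rational(1, 2))) ≈ Mul(759.48, I)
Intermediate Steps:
Function('D')(K, z) = Add(-320, Mul(32, K, z)) (Function('D')(K, z) = Mul(8, Add(Mul(Mul(4, K), z), -40)) = Mul(8, Add(Mul(4, K, z), -40)) = Mul(8, Add(-40, Mul(4, K, z))) = Add(-320, Mul(32, K, z)))
Function('P')(f) = Mul(-10, f) (Function('P')(f) = Mul(Mul(5, -2), f) = Mul(-10, f))
Pow(Add(Function('P')(203), Function('D')(r, -88)), Rational(1, 2)) = Pow(Add(Mul(-10, 203), Add(-320, Mul(32, 204, -88))), Rational(1, 2)) = Pow(Add(-2030, Add(-320, -574464)), Rational(1, 2)) = Pow(Add(-2030, -574784), Rational(1, 2)) = Pow(-576814, Rational(1, 2)) = Mul(I, Pow(576814, Rational(1, 2)))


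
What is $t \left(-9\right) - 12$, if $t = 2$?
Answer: $-30$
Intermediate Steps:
$t \left(-9\right) - 12 = 2 \left(-9\right) - 12 = -18 - 12 = -30$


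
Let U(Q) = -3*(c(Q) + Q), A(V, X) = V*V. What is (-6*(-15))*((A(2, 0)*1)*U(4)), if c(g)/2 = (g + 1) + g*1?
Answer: -23760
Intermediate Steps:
c(g) = 2 + 4*g (c(g) = 2*((g + 1) + g*1) = 2*((1 + g) + g) = 2*(1 + 2*g) = 2 + 4*g)
A(V, X) = V²
U(Q) = -6 - 15*Q (U(Q) = -3*((2 + 4*Q) + Q) = -3*(2 + 5*Q) = -6 - 15*Q)
(-6*(-15))*((A(2, 0)*1)*U(4)) = (-6*(-15))*((2²*1)*(-6 - 15*4)) = 90*((4*1)*(-6 - 60)) = 90*(4*(-66)) = 90*(-264) = -23760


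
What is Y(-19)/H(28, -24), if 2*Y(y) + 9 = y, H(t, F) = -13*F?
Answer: -7/156 ≈ -0.044872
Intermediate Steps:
Y(y) = -9/2 + y/2
Y(-19)/H(28, -24) = (-9/2 + (½)*(-19))/((-13*(-24))) = (-9/2 - 19/2)/312 = -14*1/312 = -7/156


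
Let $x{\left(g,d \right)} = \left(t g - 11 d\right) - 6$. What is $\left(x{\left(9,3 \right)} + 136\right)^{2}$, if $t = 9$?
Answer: $31684$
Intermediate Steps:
$x{\left(g,d \right)} = -6 - 11 d + 9 g$ ($x{\left(g,d \right)} = \left(9 g - 11 d\right) - 6 = \left(- 11 d + 9 g\right) - 6 = -6 - 11 d + 9 g$)
$\left(x{\left(9,3 \right)} + 136\right)^{2} = \left(\left(-6 - 33 + 9 \cdot 9\right) + 136\right)^{2} = \left(\left(-6 - 33 + 81\right) + 136\right)^{2} = \left(42 + 136\right)^{2} = 178^{2} = 31684$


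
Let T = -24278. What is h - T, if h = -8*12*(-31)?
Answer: 27254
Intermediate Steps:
h = 2976 (h = -96*(-31) = 2976)
h - T = 2976 - 1*(-24278) = 2976 + 24278 = 27254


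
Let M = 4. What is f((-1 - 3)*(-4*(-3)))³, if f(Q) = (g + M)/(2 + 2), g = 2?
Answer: 27/8 ≈ 3.3750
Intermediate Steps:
f(Q) = 3/2 (f(Q) = (2 + 4)/(2 + 2) = 6/4 = 6*(¼) = 3/2)
f((-1 - 3)*(-4*(-3)))³ = (3/2)³ = 27/8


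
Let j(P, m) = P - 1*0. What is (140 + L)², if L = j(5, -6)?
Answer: 21025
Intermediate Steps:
j(P, m) = P (j(P, m) = P + 0 = P)
L = 5
(140 + L)² = (140 + 5)² = 145² = 21025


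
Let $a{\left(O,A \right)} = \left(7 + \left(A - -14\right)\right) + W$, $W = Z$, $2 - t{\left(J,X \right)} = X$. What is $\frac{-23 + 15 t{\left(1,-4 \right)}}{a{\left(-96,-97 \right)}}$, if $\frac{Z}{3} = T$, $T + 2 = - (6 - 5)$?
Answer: $- \frac{67}{85} \approx -0.78824$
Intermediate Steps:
$T = -3$ ($T = -2 - \left(6 - 5\right) = -2 - 1 = -3$)
$t{\left(J,X \right)} = 2 - X$
$Z = -9$ ($Z = 3 \left(-3\right) = -9$)
$W = -9$
$a{\left(O,A \right)} = 12 + A$ ($a{\left(O,A \right)} = \left(7 + \left(A - -14\right)\right) - 9 = \left(7 + \left(A + 14\right)\right) - 9 = \left(7 + \left(14 + A\right)\right) - 9 = \left(21 + A\right) - 9 = 12 + A$)
$\frac{-23 + 15 t{\left(1,-4 \right)}}{a{\left(-96,-97 \right)}} = \frac{-23 + 15 \left(2 - -4\right)}{12 - 97} = \frac{-23 + 15 \left(2 + 4\right)}{-85} = \left(-23 + 15 \cdot 6\right) \left(- \frac{1}{85}\right) = \left(-23 + 90\right) \left(- \frac{1}{85}\right) = 67 \left(- \frac{1}{85}\right) = - \frac{67}{85}$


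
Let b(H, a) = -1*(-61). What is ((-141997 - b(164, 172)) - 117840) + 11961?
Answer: -247937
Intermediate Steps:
b(H, a) = 61
((-141997 - b(164, 172)) - 117840) + 11961 = ((-141997 - 1*61) - 117840) + 11961 = ((-141997 - 61) - 117840) + 11961 = (-142058 - 117840) + 11961 = -259898 + 11961 = -247937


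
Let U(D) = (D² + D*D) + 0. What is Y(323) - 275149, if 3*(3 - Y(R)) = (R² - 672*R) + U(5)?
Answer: -237587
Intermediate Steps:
U(D) = 2*D² (U(D) = (D² + D²) + 0 = 2*D² + 0 = 2*D²)
Y(R) = -41/3 + 224*R - R²/3 (Y(R) = 3 - ((R² - 672*R) + 2*5²)/3 = 3 - ((R² - 672*R) + 2*25)/3 = 3 - ((R² - 672*R) + 50)/3 = 3 - (50 + R² - 672*R)/3 = 3 + (-50/3 + 224*R - R²/3) = -41/3 + 224*R - R²/3)
Y(323) - 275149 = (-41/3 + 224*323 - ⅓*323²) - 275149 = (-41/3 + 72352 - ⅓*104329) - 275149 = (-41/3 + 72352 - 104329/3) - 275149 = 37562 - 275149 = -237587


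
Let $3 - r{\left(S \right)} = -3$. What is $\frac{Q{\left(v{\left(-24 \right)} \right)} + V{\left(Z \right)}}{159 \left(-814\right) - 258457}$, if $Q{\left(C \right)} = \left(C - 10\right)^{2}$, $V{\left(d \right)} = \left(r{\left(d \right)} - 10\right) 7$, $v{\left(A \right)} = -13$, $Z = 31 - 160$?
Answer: $- \frac{501}{387883} \approx -0.0012916$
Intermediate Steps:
$Z = -129$
$r{\left(S \right)} = 6$ ($r{\left(S \right)} = 3 - -3 = 3 + 3 = 6$)
$V{\left(d \right)} = -28$ ($V{\left(d \right)} = \left(6 - 10\right) 7 = \left(-4\right) 7 = -28$)
$Q{\left(C \right)} = \left(-10 + C\right)^{2}$
$\frac{Q{\left(v{\left(-24 \right)} \right)} + V{\left(Z \right)}}{159 \left(-814\right) - 258457} = \frac{\left(-10 - 13\right)^{2} - 28}{159 \left(-814\right) - 258457} = \frac{\left(-23\right)^{2} - 28}{-129426 - 258457} = \frac{529 - 28}{-387883} = 501 \left(- \frac{1}{387883}\right) = - \frac{501}{387883}$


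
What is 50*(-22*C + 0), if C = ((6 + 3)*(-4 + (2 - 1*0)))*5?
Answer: 99000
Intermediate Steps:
C = -90 (C = (9*(-4 + (2 + 0)))*5 = (9*(-4 + 2))*5 = (9*(-2))*5 = -18*5 = -90)
50*(-22*C + 0) = 50*(-22*(-90) + 0) = 50*(1980 + 0) = 50*1980 = 99000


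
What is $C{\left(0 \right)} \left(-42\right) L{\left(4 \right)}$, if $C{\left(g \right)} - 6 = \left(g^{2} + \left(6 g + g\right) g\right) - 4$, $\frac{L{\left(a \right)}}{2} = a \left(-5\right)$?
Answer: $3360$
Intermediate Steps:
$L{\left(a \right)} = - 10 a$ ($L{\left(a \right)} = 2 a \left(-5\right) = 2 \left(- 5 a\right) = - 10 a$)
$C{\left(g \right)} = 2 + 8 g^{2}$ ($C{\left(g \right)} = 6 - \left(4 - g^{2} - \left(6 g + g\right) g\right) = 6 - \left(4 - g^{2} - 7 g g\right) = 6 + \left(\left(g^{2} + 7 g^{2}\right) - 4\right) = 6 + \left(8 g^{2} - 4\right) = 6 + \left(-4 + 8 g^{2}\right) = 2 + 8 g^{2}$)
$C{\left(0 \right)} \left(-42\right) L{\left(4 \right)} = \left(2 + 8 \cdot 0^{2}\right) \left(-42\right) \left(\left(-10\right) 4\right) = \left(2 + 8 \cdot 0\right) \left(-42\right) \left(-40\right) = \left(2 + 0\right) \left(-42\right) \left(-40\right) = 2 \left(-42\right) \left(-40\right) = \left(-84\right) \left(-40\right) = 3360$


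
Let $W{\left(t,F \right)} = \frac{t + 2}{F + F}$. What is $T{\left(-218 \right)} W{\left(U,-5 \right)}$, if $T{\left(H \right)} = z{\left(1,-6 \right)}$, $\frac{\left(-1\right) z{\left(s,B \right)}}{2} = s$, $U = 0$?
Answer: $\frac{2}{5} \approx 0.4$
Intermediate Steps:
$z{\left(s,B \right)} = - 2 s$
$T{\left(H \right)} = -2$ ($T{\left(H \right)} = \left(-2\right) 1 = -2$)
$W{\left(t,F \right)} = \frac{2 + t}{2 F}$
$T{\left(-218 \right)} W{\left(U,-5 \right)} = - 2 \frac{2 + 0}{2 \left(-5\right)} = - 2 \cdot \frac{1}{2} \left(- \frac{1}{5}\right) 2 = \left(-2\right) \left(- \frac{1}{5}\right) = \frac{2}{5}$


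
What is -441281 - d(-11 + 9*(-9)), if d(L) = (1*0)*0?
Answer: -441281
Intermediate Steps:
d(L) = 0 (d(L) = 0*0 = 0)
-441281 - d(-11 + 9*(-9)) = -441281 - 1*0 = -441281 + 0 = -441281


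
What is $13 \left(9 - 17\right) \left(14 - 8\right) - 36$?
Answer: $-660$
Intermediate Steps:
$13 \left(9 - 17\right) \left(14 - 8\right) - 36 = 13 \left(\left(-8\right) 6\right) - 36 = 13 \left(-48\right) - 36 = -624 - 36 = -660$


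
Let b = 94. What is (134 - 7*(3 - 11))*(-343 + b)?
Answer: -47310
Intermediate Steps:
(134 - 7*(3 - 11))*(-343 + b) = (134 - 7*(3 - 11))*(-343 + 94) = (134 - 7*(-8))*(-249) = (134 + 56)*(-249) = 190*(-249) = -47310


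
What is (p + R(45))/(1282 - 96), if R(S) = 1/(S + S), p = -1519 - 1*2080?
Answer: -323909/106740 ≈ -3.0346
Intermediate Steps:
p = -3599 (p = -1519 - 2080 = -3599)
R(S) = 1/(2*S)
(p + R(45))/(1282 - 96) = (-3599 + (1/2)/45)/(1282 - 96) = (-3599 + (1/2)*(1/45))/1186 = (-3599 + 1/90)*(1/1186) = -323909/90*1/1186 = -323909/106740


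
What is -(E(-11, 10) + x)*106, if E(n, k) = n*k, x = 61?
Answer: 5194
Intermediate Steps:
E(n, k) = k*n
-(E(-11, 10) + x)*106 = -(10*(-11) + 61)*106 = -(-110 + 61)*106 = -(-49)*106 = -1*(-5194) = 5194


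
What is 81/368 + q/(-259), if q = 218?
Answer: -59245/95312 ≈ -0.62159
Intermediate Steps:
81/368 + q/(-259) = 81/368 + 218/(-259) = 81*(1/368) + 218*(-1/259) = 81/368 - 218/259 = -59245/95312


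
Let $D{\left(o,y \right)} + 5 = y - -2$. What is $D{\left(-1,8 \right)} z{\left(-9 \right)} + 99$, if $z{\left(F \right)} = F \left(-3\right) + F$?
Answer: $189$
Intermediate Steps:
$z{\left(F \right)} = - 2 F$ ($z{\left(F \right)} = - 3 F + F = - 2 F$)
$D{\left(o,y \right)} = -3 + y$ ($D{\left(o,y \right)} = -5 + \left(y - -2\right) = -5 + \left(y + 2\right) = -5 + \left(2 + y\right) = -3 + y$)
$D{\left(-1,8 \right)} z{\left(-9 \right)} + 99 = \left(-3 + 8\right) \left(\left(-2\right) \left(-9\right)\right) + 99 = 5 \cdot 18 + 99 = 90 + 99 = 189$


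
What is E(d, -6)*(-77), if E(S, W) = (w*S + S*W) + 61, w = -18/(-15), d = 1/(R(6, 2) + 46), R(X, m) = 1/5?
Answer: -4689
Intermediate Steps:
R(X, m) = ⅕
d = 5/231 (d = 1/(⅕ + 46) = 1/(231/5) = 5/231 ≈ 0.021645)
w = 6/5 (w = -18*(-1/15) = 6/5 ≈ 1.2000)
E(S, W) = 61 + 6*S/5 + S*W (E(S, W) = (6*S/5 + S*W) + 61 = 61 + 6*S/5 + S*W)
E(d, -6)*(-77) = (61 + (6/5)*(5/231) + (5/231)*(-6))*(-77) = (61 + 2/77 - 10/77)*(-77) = (4689/77)*(-77) = -4689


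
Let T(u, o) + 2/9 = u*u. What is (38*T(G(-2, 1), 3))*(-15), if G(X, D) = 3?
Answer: -15010/3 ≈ -5003.3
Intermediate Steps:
T(u, o) = -2/9 + u² (T(u, o) = -2/9 + u*u = -2/9 + u²)
(38*T(G(-2, 1), 3))*(-15) = (38*(-2/9 + 3²))*(-15) = (38*(-2/9 + 9))*(-15) = (38*(79/9))*(-15) = (3002/9)*(-15) = -15010/3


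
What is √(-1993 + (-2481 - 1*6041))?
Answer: I*√10515 ≈ 102.54*I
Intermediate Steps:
√(-1993 + (-2481 - 1*6041)) = √(-1993 + (-2481 - 6041)) = √(-1993 - 8522) = √(-10515) = I*√10515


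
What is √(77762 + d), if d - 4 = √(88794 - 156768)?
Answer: √(77766 + I*√67974) ≈ 278.87 + 0.467*I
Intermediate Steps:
d = 4 + I*√67974 (d = 4 + √(88794 - 156768) = 4 + √(-67974) = 4 + I*√67974 ≈ 4.0 + 260.72*I)
√(77762 + d) = √(77762 + (4 + I*√67974)) = √(77766 + I*√67974)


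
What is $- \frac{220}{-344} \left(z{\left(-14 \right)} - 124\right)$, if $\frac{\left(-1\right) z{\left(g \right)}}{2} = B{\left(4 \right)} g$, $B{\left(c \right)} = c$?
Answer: $- \frac{330}{43} \approx -7.6744$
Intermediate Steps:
$z{\left(g \right)} = - 8 g$ ($z{\left(g \right)} = - 2 \cdot 4 g = - 8 g$)
$- \frac{220}{-344} \left(z{\left(-14 \right)} - 124\right) = - \frac{220}{-344} \left(\left(-8\right) \left(-14\right) - 124\right) = \left(-220\right) \left(- \frac{1}{344}\right) \left(112 - 124\right) = \frac{55}{86} \left(-12\right) = - \frac{330}{43}$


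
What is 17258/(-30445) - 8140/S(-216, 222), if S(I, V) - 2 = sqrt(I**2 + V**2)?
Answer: -145002361/365096440 - 6105*sqrt(2665)/11992 ≈ -26.678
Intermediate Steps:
S(I, V) = 2 + sqrt(I**2 + V**2)
17258/(-30445) - 8140/S(-216, 222) = 17258/(-30445) - 8140/(2 + sqrt((-216)**2 + 222**2)) = 17258*(-1/30445) - 8140/(2 + sqrt(46656 + 49284)) = -17258/30445 - 8140/(2 + sqrt(95940)) = -17258/30445 - 8140/(2 + 6*sqrt(2665))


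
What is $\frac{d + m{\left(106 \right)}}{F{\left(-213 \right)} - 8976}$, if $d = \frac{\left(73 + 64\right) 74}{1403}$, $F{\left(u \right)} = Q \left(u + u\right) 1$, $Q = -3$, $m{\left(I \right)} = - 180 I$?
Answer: $\frac{13379551}{5400147} \approx 2.4776$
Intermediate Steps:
$F{\left(u \right)} = - 6 u$ ($F{\left(u \right)} = - 3 \left(u + u\right) 1 = - 3 \cdot 2 u 1 = - 6 u 1 = - 6 u$)
$d = \frac{10138}{1403}$ ($d = 137 \cdot 74 \cdot \frac{1}{1403} = 10138 \cdot \frac{1}{1403} = \frac{10138}{1403} \approx 7.2259$)
$\frac{d + m{\left(106 \right)}}{F{\left(-213 \right)} - 8976} = \frac{\frac{10138}{1403} - 19080}{\left(-6\right) \left(-213\right) - 8976} = \frac{\frac{10138}{1403} - 19080}{1278 - 8976} = - \frac{26759102}{1403 \left(-7698\right)} = \left(- \frac{26759102}{1403}\right) \left(- \frac{1}{7698}\right) = \frac{13379551}{5400147}$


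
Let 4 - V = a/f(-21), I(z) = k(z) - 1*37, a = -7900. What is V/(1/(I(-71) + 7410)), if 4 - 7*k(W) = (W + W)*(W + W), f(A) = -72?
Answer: -8550179/18 ≈ -4.7501e+5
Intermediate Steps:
k(W) = 4/7 - 4*W²/7 (k(W) = 4/7 - (W + W)*(W + W)/7 = 4/7 - 2*W*2*W/7 = 4/7 - 4*W²/7)
I(z) = -255/7 - 4*z²/7 (I(z) = (4/7 - 4*z²/7) - 1*37 = (4/7 - 4*z²/7) - 37 = -255/7 - 4*z²/7)
V = -1903/18 (V = 4 - (-7900)/(-72) = 4 - (-7900)*(-1)/72 = 4 - 1*1975/18 = 4 - 1975/18 = -1903/18 ≈ -105.72)
V/(1/(I(-71) + 7410)) = -(10913705/14 - 19186046/63) = -1903/(18*(1/((-255/7 - 20164/7) + 7410))) = -1903/(18*(1/(-2917 + 7410))) = -1903/(18*(1/4493)) = -1903/(18*1/4493) = -1903/18*4493 = -8550179/18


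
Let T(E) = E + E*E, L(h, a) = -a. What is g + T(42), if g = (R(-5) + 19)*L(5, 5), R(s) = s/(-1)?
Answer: 1686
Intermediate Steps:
R(s) = -s (R(s) = s*(-1) = -s)
g = -120 (g = (-1*(-5) + 19)*(-1*5) = (5 + 19)*(-5) = 24*(-5) = -120)
T(E) = E + E²
g + T(42) = -120 + 42*(1 + 42) = -120 + 42*43 = -120 + 1806 = 1686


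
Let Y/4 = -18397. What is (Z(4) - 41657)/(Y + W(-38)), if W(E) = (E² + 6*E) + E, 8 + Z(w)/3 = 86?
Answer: 41423/72410 ≈ 0.57206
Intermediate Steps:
Z(w) = 234 (Z(w) = -24 + 3*86 = -24 + 258 = 234)
Y = -73588 (Y = 4*(-18397) = -73588)
W(E) = E² + 7*E
(Z(4) - 41657)/(Y + W(-38)) = (234 - 41657)/(-73588 - 38*(7 - 38)) = -41423/(-73588 - 38*(-31)) = -41423/(-73588 + 1178) = -41423/(-72410) = -41423*(-1/72410) = 41423/72410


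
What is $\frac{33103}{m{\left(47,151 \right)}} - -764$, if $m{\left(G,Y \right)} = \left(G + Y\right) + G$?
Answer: $\frac{31469}{35} \approx 899.11$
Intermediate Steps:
$m{\left(G,Y \right)} = Y + 2 G$
$\frac{33103}{m{\left(47,151 \right)}} - -764 = \frac{33103}{151 + 2 \cdot 47} - -764 = \frac{33103}{151 + 94} + 764 = \frac{33103}{245} + 764 = 33103 \cdot \frac{1}{245} + 764 = \frac{4729}{35} + 764 = \frac{31469}{35}$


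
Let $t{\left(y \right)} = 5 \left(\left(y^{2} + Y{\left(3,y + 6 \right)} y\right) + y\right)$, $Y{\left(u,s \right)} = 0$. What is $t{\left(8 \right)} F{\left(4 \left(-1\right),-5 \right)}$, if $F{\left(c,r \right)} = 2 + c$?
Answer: $-720$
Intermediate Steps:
$t{\left(y \right)} = 5 y + 5 y^{2}$ ($t{\left(y \right)} = 5 \left(\left(y^{2} + 0 y\right) + y\right) = 5 \left(\left(y^{2} + 0\right) + y\right) = 5 \left(y^{2} + y\right) = 5 \left(y + y^{2}\right) = 5 y + 5 y^{2}$)
$t{\left(8 \right)} F{\left(4 \left(-1\right),-5 \right)} = 5 \cdot 8 \left(1 + 8\right) \left(2 + 4 \left(-1\right)\right) = 5 \cdot 8 \cdot 9 \left(2 - 4\right) = 360 \left(-2\right) = -720$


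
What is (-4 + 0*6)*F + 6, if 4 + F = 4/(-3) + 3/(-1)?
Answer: 118/3 ≈ 39.333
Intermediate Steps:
F = -25/3 (F = -4 + (4/(-3) + 3/(-1)) = -4 + (4*(-1/3) + 3*(-1)) = -4 + (-4/3 - 3) = -4 - 13/3 = -25/3 ≈ -8.3333)
(-4 + 0*6)*F + 6 = (-4 + 0*6)*(-25/3) + 6 = (-4 + 0)*(-25/3) + 6 = -4*(-25/3) + 6 = 100/3 + 6 = 118/3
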